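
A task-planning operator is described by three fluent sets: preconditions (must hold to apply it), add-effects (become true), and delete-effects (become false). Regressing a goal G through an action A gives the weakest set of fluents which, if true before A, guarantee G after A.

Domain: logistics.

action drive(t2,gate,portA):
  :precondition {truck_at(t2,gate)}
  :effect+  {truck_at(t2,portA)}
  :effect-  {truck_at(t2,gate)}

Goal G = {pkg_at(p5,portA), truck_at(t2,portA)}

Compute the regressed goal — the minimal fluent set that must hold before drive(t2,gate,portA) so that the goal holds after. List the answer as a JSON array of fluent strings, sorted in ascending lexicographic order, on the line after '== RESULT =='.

Compute (G \ add) ∪ pre:
  G ∩ del = {}  (empty — regression defined)
  G \ add = {pkg_at(p5,portA), truck_at(t2,portA)} \ {truck_at(t2,portA)} = {pkg_at(p5,portA)}
  ∪ pre   = {pkg_at(p5,portA)} ∪ {truck_at(t2,gate)}
          = {pkg_at(p5,portA), truck_at(t2,gate)}

== RESULT ==
["pkg_at(p5,portA)", "truck_at(t2,gate)"]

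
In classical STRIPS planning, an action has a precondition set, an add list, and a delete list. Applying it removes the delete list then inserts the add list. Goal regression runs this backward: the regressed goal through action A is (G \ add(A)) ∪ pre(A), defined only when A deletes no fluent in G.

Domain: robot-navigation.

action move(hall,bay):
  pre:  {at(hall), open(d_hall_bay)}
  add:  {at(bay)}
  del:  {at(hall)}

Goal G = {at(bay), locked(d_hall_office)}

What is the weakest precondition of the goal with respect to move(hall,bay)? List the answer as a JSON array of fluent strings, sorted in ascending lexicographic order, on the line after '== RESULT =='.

Regress:
  G ∩ del = {}  (empty — regression defined)
  G \ add = {at(bay), locked(d_hall_office)} \ {at(bay)} = {locked(d_hall_office)}
  ∪ pre   = {locked(d_hall_office)} ∪ {at(hall), open(d_hall_bay)}
          = {at(hall), locked(d_hall_office), open(d_hall_bay)}

== RESULT ==
["at(hall)", "locked(d_hall_office)", "open(d_hall_bay)"]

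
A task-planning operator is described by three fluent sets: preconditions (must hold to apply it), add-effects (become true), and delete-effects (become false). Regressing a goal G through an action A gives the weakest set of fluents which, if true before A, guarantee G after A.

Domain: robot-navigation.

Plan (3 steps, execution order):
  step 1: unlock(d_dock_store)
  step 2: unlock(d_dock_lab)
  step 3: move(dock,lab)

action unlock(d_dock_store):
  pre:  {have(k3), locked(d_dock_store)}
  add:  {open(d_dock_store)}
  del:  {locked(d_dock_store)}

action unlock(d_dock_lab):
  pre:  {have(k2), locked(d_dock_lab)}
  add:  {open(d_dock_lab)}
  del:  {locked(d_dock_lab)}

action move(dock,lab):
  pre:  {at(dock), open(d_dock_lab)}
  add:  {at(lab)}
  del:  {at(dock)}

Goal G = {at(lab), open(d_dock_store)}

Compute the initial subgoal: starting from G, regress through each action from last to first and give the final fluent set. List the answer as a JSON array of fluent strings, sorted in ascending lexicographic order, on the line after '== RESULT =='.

Regress step by step:
  through step 3 (move(dock,lab)): drop {at(lab)}, keep {open(d_dock_store)}, require {at(dock), open(d_dock_lab)}
    → {at(dock), open(d_dock_lab), open(d_dock_store)}
  through step 2 (unlock(d_dock_lab)): drop {open(d_dock_lab)}, keep {at(dock), open(d_dock_store)}, require {have(k2), locked(d_dock_lab)}
    → {at(dock), have(k2), locked(d_dock_lab), open(d_dock_store)}
  through step 1 (unlock(d_dock_store)): drop {open(d_dock_store)}, keep {at(dock), have(k2), locked(d_dock_lab)}, require {have(k3), locked(d_dock_store)}
    → {at(dock), have(k2), have(k3), locked(d_dock_lab), locked(d_dock_store)}

== RESULT ==
["at(dock)", "have(k2)", "have(k3)", "locked(d_dock_lab)", "locked(d_dock_store)"]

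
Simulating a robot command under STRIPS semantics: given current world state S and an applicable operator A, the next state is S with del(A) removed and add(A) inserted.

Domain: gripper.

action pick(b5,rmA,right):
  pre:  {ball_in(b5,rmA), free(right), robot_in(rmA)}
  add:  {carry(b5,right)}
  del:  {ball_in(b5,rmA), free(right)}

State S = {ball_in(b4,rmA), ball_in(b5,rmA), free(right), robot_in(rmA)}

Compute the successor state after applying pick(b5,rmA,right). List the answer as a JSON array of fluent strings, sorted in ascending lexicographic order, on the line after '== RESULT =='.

Compute (S \ del) ∪ add:
  pre ⊆ S: {ball_in(b5,rmA), free(right), robot_in(rmA)} ⊆ S  — applicable
  S \ del = {ball_in(b4,rmA), robot_in(rmA)}
  ∪ add   = {ball_in(b4,rmA), carry(b5,right), robot_in(rmA)}

== RESULT ==
["ball_in(b4,rmA)", "carry(b5,right)", "robot_in(rmA)"]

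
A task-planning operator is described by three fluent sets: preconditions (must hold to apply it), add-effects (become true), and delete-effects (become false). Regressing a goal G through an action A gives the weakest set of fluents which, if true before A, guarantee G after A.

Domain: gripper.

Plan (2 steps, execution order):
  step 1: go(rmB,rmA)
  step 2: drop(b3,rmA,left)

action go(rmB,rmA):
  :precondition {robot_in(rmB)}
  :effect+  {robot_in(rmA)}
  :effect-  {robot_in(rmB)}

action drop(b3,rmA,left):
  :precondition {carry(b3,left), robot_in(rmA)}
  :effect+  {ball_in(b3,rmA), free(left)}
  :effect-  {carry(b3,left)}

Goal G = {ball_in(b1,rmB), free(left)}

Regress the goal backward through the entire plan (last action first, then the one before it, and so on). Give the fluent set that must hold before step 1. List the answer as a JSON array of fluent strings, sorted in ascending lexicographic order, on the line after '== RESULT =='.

Regress step by step:
  through step 2 (drop(b3,rmA,left)): drop {free(left)}, keep {ball_in(b1,rmB)}, require {carry(b3,left), robot_in(rmA)}
    → {ball_in(b1,rmB), carry(b3,left), robot_in(rmA)}
  through step 1 (go(rmB,rmA)): drop {robot_in(rmA)}, keep {ball_in(b1,rmB), carry(b3,left)}, require {robot_in(rmB)}
    → {ball_in(b1,rmB), carry(b3,left), robot_in(rmB)}

== RESULT ==
["ball_in(b1,rmB)", "carry(b3,left)", "robot_in(rmB)"]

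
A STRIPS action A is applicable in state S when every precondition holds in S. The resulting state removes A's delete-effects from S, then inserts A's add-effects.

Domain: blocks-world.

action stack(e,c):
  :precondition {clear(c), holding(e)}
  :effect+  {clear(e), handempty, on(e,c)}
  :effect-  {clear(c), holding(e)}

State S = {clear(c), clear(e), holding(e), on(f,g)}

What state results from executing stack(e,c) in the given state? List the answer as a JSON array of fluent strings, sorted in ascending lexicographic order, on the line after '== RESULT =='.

Compute (S \ del) ∪ add:
  pre ⊆ S: {clear(c), holding(e)} ⊆ S  — applicable
  S \ del = {clear(e), on(f,g)}
  ∪ add   = {clear(e), handempty, on(e,c), on(f,g)}

== RESULT ==
["clear(e)", "handempty", "on(e,c)", "on(f,g)"]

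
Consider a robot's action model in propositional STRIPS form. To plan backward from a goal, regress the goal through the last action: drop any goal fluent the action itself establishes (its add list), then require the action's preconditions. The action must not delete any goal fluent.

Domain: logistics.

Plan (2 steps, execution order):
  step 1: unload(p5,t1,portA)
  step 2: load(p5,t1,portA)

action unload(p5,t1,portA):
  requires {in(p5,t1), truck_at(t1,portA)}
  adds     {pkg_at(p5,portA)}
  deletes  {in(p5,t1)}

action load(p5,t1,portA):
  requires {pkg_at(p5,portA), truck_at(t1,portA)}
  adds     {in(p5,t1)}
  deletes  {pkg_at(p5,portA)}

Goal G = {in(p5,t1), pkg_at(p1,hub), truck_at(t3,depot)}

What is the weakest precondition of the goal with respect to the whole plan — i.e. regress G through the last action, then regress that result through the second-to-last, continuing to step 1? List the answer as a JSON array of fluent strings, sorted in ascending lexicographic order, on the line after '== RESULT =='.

Regress step by step:
  through step 2 (load(p5,t1,portA)): drop {in(p5,t1)}, keep {pkg_at(p1,hub), truck_at(t3,depot)}, require {pkg_at(p5,portA), truck_at(t1,portA)}
    → {pkg_at(p1,hub), pkg_at(p5,portA), truck_at(t1,portA), truck_at(t3,depot)}
  through step 1 (unload(p5,t1,portA)): drop {pkg_at(p5,portA)}, keep {pkg_at(p1,hub), truck_at(t1,portA), truck_at(t3,depot)}, require {in(p5,t1), truck_at(t1,portA)}
    → {in(p5,t1), pkg_at(p1,hub), truck_at(t1,portA), truck_at(t3,depot)}

== RESULT ==
["in(p5,t1)", "pkg_at(p1,hub)", "truck_at(t1,portA)", "truck_at(t3,depot)"]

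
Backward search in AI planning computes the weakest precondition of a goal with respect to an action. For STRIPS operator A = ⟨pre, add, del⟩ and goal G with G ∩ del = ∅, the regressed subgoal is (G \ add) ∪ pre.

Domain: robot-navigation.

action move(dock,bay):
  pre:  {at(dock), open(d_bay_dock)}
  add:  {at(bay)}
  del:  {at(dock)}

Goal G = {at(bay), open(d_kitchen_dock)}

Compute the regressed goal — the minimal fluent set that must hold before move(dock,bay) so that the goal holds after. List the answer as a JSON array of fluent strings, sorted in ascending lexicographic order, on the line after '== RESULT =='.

Compute (G \ add) ∪ pre:
  G ∩ del = {}  (empty — regression defined)
  G \ add = {at(bay), open(d_kitchen_dock)} \ {at(bay)} = {open(d_kitchen_dock)}
  ∪ pre   = {open(d_kitchen_dock)} ∪ {at(dock), open(d_bay_dock)}
          = {at(dock), open(d_bay_dock), open(d_kitchen_dock)}

== RESULT ==
["at(dock)", "open(d_bay_dock)", "open(d_kitchen_dock)"]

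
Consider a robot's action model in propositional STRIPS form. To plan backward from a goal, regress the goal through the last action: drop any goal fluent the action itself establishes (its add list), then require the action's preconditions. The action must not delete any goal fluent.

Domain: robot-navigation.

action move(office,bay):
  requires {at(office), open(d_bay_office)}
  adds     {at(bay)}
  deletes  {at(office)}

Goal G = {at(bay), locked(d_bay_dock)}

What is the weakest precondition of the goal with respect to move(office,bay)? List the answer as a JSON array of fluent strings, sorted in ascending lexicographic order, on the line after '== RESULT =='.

Compute (G \ add) ∪ pre:
  G ∩ del = {}  (empty — regression defined)
  G \ add = {at(bay), locked(d_bay_dock)} \ {at(bay)} = {locked(d_bay_dock)}
  ∪ pre   = {locked(d_bay_dock)} ∪ {at(office), open(d_bay_office)}
          = {at(office), locked(d_bay_dock), open(d_bay_office)}

== RESULT ==
["at(office)", "locked(d_bay_dock)", "open(d_bay_office)"]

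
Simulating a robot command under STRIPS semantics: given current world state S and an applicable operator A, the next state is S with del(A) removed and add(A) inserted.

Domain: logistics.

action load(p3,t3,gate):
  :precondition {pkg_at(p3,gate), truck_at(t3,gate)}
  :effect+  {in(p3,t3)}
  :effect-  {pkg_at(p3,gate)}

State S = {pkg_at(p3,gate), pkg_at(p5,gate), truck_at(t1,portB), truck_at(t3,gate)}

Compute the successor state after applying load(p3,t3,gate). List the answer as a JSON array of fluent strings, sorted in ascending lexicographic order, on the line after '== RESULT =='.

Compute (S \ del) ∪ add:
  pre ⊆ S: {pkg_at(p3,gate), truck_at(t3,gate)} ⊆ S  — applicable
  S \ del = {pkg_at(p5,gate), truck_at(t1,portB), truck_at(t3,gate)}
  ∪ add   = {in(p3,t3), pkg_at(p5,gate), truck_at(t1,portB), truck_at(t3,gate)}

== RESULT ==
["in(p3,t3)", "pkg_at(p5,gate)", "truck_at(t1,portB)", "truck_at(t3,gate)"]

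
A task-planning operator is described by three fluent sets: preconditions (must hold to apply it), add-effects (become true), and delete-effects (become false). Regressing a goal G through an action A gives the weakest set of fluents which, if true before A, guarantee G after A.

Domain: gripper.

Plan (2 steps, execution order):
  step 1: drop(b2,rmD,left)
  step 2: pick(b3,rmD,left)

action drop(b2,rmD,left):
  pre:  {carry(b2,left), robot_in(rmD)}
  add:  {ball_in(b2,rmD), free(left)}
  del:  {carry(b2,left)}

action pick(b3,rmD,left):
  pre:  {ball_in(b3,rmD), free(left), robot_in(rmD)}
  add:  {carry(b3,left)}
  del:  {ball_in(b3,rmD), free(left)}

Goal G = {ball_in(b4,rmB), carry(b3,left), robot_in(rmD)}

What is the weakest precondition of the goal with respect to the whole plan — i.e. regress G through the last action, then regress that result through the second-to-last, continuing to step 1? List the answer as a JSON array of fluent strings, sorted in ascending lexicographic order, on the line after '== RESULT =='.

Work backward from the goal:
  through step 2 (pick(b3,rmD,left)): drop {carry(b3,left)}, keep {ball_in(b4,rmB), robot_in(rmD)}, require {ball_in(b3,rmD), free(left), robot_in(rmD)}
    → {ball_in(b3,rmD), ball_in(b4,rmB), free(left), robot_in(rmD)}
  through step 1 (drop(b2,rmD,left)): drop {free(left)}, keep {ball_in(b3,rmD), ball_in(b4,rmB), robot_in(rmD)}, require {carry(b2,left), robot_in(rmD)}
    → {ball_in(b3,rmD), ball_in(b4,rmB), carry(b2,left), robot_in(rmD)}

== RESULT ==
["ball_in(b3,rmD)", "ball_in(b4,rmB)", "carry(b2,left)", "robot_in(rmD)"]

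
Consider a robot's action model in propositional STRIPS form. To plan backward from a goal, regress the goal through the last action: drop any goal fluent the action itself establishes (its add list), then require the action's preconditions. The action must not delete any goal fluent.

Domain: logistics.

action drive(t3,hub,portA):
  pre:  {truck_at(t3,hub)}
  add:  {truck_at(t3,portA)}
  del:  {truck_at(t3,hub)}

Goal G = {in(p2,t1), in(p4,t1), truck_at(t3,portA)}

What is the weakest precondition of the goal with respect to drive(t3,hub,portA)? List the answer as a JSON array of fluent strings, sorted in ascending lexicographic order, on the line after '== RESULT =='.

Compute (G \ add) ∪ pre:
  G ∩ del = {}  (empty — regression defined)
  G \ add = {in(p2,t1), in(p4,t1), truck_at(t3,portA)} \ {truck_at(t3,portA)} = {in(p2,t1), in(p4,t1)}
  ∪ pre   = {in(p2,t1), in(p4,t1)} ∪ {truck_at(t3,hub)}
          = {in(p2,t1), in(p4,t1), truck_at(t3,hub)}

== RESULT ==
["in(p2,t1)", "in(p4,t1)", "truck_at(t3,hub)"]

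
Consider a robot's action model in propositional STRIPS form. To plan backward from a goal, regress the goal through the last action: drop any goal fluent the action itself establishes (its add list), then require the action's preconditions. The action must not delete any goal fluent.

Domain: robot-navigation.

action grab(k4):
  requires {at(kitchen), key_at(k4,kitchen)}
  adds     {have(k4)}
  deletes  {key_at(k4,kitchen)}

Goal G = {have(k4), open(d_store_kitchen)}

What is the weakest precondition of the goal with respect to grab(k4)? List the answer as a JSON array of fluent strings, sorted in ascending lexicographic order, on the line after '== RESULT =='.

Compute (G \ add) ∪ pre:
  G ∩ del = {}  (empty — regression defined)
  G \ add = {have(k4), open(d_store_kitchen)} \ {have(k4)} = {open(d_store_kitchen)}
  ∪ pre   = {open(d_store_kitchen)} ∪ {at(kitchen), key_at(k4,kitchen)}
          = {at(kitchen), key_at(k4,kitchen), open(d_store_kitchen)}

== RESULT ==
["at(kitchen)", "key_at(k4,kitchen)", "open(d_store_kitchen)"]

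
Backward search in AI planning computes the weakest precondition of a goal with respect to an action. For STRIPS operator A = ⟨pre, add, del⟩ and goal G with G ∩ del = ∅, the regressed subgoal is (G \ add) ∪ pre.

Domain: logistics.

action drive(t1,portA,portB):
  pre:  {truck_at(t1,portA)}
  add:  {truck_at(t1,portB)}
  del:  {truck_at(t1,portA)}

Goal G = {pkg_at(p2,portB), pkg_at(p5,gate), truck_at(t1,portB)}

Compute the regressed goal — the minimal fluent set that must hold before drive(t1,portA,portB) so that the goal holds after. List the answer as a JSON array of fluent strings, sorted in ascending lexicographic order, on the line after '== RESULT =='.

Compute (G \ add) ∪ pre:
  G ∩ del = {}  (empty — regression defined)
  G \ add = {pkg_at(p2,portB), pkg_at(p5,gate), truck_at(t1,portB)} \ {truck_at(t1,portB)} = {pkg_at(p2,portB), pkg_at(p5,gate)}
  ∪ pre   = {pkg_at(p2,portB), pkg_at(p5,gate)} ∪ {truck_at(t1,portA)}
          = {pkg_at(p2,portB), pkg_at(p5,gate), truck_at(t1,portA)}

== RESULT ==
["pkg_at(p2,portB)", "pkg_at(p5,gate)", "truck_at(t1,portA)"]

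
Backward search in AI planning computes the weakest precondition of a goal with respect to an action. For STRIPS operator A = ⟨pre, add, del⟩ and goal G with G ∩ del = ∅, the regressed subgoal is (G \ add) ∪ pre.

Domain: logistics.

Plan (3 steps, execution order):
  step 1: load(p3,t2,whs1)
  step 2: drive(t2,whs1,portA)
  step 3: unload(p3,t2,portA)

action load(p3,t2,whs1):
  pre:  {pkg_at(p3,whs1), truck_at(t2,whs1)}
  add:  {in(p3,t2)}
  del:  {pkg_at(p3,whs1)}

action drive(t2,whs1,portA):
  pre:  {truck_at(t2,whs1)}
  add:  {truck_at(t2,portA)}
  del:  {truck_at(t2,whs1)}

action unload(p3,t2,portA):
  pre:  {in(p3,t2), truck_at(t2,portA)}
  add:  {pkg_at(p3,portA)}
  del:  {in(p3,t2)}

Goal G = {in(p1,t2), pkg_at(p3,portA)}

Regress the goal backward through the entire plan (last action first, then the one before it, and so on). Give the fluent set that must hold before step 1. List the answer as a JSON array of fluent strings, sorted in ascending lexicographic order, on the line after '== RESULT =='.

Work backward from the goal:
  through step 3 (unload(p3,t2,portA)): drop {pkg_at(p3,portA)}, keep {in(p1,t2)}, require {in(p3,t2), truck_at(t2,portA)}
    → {in(p1,t2), in(p3,t2), truck_at(t2,portA)}
  through step 2 (drive(t2,whs1,portA)): drop {truck_at(t2,portA)}, keep {in(p1,t2), in(p3,t2)}, require {truck_at(t2,whs1)}
    → {in(p1,t2), in(p3,t2), truck_at(t2,whs1)}
  through step 1 (load(p3,t2,whs1)): drop {in(p3,t2)}, keep {in(p1,t2), truck_at(t2,whs1)}, require {pkg_at(p3,whs1), truck_at(t2,whs1)}
    → {in(p1,t2), pkg_at(p3,whs1), truck_at(t2,whs1)}

== RESULT ==
["in(p1,t2)", "pkg_at(p3,whs1)", "truck_at(t2,whs1)"]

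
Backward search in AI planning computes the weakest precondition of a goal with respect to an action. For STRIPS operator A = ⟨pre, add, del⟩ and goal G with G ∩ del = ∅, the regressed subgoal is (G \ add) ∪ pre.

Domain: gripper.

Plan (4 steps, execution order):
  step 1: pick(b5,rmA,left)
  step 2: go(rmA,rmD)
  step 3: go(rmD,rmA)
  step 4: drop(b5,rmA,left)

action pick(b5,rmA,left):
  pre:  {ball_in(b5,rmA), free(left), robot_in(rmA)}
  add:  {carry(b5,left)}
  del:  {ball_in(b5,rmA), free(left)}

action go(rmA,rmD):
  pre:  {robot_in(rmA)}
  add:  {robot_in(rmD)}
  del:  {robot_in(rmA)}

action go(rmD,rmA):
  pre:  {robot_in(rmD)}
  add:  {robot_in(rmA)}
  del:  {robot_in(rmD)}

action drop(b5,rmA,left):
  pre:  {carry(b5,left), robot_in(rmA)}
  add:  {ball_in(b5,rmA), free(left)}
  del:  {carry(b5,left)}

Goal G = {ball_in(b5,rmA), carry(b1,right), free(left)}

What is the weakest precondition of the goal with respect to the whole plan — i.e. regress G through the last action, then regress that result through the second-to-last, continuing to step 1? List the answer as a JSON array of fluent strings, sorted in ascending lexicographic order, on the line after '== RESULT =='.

Work backward from the goal:
  through step 4 (drop(b5,rmA,left)): drop {ball_in(b5,rmA), free(left)}, keep {carry(b1,right)}, require {carry(b5,left), robot_in(rmA)}
    → {carry(b1,right), carry(b5,left), robot_in(rmA)}
  through step 3 (go(rmD,rmA)): drop {robot_in(rmA)}, keep {carry(b1,right), carry(b5,left)}, require {robot_in(rmD)}
    → {carry(b1,right), carry(b5,left), robot_in(rmD)}
  through step 2 (go(rmA,rmD)): drop {robot_in(rmD)}, keep {carry(b1,right), carry(b5,left)}, require {robot_in(rmA)}
    → {carry(b1,right), carry(b5,left), robot_in(rmA)}
  through step 1 (pick(b5,rmA,left)): drop {carry(b5,left)}, keep {carry(b1,right), robot_in(rmA)}, require {ball_in(b5,rmA), free(left), robot_in(rmA)}
    → {ball_in(b5,rmA), carry(b1,right), free(left), robot_in(rmA)}

== RESULT ==
["ball_in(b5,rmA)", "carry(b1,right)", "free(left)", "robot_in(rmA)"]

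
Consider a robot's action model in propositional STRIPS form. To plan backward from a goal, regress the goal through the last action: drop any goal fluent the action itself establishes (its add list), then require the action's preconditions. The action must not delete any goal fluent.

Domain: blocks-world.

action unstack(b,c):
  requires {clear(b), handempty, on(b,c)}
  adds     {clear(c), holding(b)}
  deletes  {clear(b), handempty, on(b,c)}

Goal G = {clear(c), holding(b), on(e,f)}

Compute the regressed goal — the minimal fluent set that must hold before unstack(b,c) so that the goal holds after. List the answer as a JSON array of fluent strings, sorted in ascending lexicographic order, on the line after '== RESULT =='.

Regress:
  G ∩ del = {}  (empty — regression defined)
  G \ add = {clear(c), holding(b), on(e,f)} \ {clear(c), holding(b)} = {on(e,f)}
  ∪ pre   = {on(e,f)} ∪ {clear(b), handempty, on(b,c)}
          = {clear(b), handempty, on(b,c), on(e,f)}

== RESULT ==
["clear(b)", "handempty", "on(b,c)", "on(e,f)"]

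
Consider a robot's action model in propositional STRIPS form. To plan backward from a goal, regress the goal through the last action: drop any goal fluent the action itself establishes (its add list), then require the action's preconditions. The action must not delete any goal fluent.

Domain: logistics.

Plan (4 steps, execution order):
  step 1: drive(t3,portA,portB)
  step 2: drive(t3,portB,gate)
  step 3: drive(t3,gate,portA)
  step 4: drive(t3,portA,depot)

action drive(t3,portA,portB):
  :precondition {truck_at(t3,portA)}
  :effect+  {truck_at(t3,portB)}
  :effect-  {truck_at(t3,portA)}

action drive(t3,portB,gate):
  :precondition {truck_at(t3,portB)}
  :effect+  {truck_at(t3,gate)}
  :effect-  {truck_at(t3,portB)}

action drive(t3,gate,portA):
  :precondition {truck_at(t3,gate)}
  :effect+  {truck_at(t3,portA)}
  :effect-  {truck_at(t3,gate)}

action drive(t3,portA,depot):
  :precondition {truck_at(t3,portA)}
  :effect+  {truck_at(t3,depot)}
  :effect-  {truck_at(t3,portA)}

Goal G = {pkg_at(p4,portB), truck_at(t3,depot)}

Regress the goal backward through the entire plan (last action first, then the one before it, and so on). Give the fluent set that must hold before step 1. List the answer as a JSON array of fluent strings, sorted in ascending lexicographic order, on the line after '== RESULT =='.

Regress step by step:
  through step 4 (drive(t3,portA,depot)): drop {truck_at(t3,depot)}, keep {pkg_at(p4,portB)}, require {truck_at(t3,portA)}
    → {pkg_at(p4,portB), truck_at(t3,portA)}
  through step 3 (drive(t3,gate,portA)): drop {truck_at(t3,portA)}, keep {pkg_at(p4,portB)}, require {truck_at(t3,gate)}
    → {pkg_at(p4,portB), truck_at(t3,gate)}
  through step 2 (drive(t3,portB,gate)): drop {truck_at(t3,gate)}, keep {pkg_at(p4,portB)}, require {truck_at(t3,portB)}
    → {pkg_at(p4,portB), truck_at(t3,portB)}
  through step 1 (drive(t3,portA,portB)): drop {truck_at(t3,portB)}, keep {pkg_at(p4,portB)}, require {truck_at(t3,portA)}
    → {pkg_at(p4,portB), truck_at(t3,portA)}

== RESULT ==
["pkg_at(p4,portB)", "truck_at(t3,portA)"]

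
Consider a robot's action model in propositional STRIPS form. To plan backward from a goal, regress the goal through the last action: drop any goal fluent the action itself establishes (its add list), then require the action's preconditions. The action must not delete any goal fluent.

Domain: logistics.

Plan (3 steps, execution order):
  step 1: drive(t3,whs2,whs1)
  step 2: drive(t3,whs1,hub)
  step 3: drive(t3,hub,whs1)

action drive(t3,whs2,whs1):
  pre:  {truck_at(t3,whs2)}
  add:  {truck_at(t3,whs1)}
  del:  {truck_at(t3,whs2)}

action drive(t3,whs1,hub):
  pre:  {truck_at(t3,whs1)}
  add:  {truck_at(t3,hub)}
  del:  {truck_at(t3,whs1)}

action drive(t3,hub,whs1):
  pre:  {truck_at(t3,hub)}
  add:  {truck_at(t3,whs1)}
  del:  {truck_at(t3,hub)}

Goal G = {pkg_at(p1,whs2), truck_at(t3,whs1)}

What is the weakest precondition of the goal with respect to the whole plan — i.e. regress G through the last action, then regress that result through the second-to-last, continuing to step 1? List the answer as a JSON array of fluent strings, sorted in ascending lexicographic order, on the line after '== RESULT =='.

Work backward from the goal:
  through step 3 (drive(t3,hub,whs1)): drop {truck_at(t3,whs1)}, keep {pkg_at(p1,whs2)}, require {truck_at(t3,hub)}
    → {pkg_at(p1,whs2), truck_at(t3,hub)}
  through step 2 (drive(t3,whs1,hub)): drop {truck_at(t3,hub)}, keep {pkg_at(p1,whs2)}, require {truck_at(t3,whs1)}
    → {pkg_at(p1,whs2), truck_at(t3,whs1)}
  through step 1 (drive(t3,whs2,whs1)): drop {truck_at(t3,whs1)}, keep {pkg_at(p1,whs2)}, require {truck_at(t3,whs2)}
    → {pkg_at(p1,whs2), truck_at(t3,whs2)}

== RESULT ==
["pkg_at(p1,whs2)", "truck_at(t3,whs2)"]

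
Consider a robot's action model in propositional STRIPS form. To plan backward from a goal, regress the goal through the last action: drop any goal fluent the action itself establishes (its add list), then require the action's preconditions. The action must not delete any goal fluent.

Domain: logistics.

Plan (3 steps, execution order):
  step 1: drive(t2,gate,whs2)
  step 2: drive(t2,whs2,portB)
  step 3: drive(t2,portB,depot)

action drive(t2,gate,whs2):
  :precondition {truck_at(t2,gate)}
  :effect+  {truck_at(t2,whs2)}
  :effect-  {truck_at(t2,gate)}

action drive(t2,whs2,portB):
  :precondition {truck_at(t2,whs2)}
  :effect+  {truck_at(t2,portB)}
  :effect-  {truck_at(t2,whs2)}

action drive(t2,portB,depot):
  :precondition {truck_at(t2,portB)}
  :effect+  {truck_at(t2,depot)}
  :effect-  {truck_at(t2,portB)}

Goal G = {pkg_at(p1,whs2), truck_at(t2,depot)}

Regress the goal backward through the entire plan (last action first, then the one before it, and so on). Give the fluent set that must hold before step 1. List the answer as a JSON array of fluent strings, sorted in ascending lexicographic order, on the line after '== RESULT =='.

Regress step by step:
  through step 3 (drive(t2,portB,depot)): drop {truck_at(t2,depot)}, keep {pkg_at(p1,whs2)}, require {truck_at(t2,portB)}
    → {pkg_at(p1,whs2), truck_at(t2,portB)}
  through step 2 (drive(t2,whs2,portB)): drop {truck_at(t2,portB)}, keep {pkg_at(p1,whs2)}, require {truck_at(t2,whs2)}
    → {pkg_at(p1,whs2), truck_at(t2,whs2)}
  through step 1 (drive(t2,gate,whs2)): drop {truck_at(t2,whs2)}, keep {pkg_at(p1,whs2)}, require {truck_at(t2,gate)}
    → {pkg_at(p1,whs2), truck_at(t2,gate)}

== RESULT ==
["pkg_at(p1,whs2)", "truck_at(t2,gate)"]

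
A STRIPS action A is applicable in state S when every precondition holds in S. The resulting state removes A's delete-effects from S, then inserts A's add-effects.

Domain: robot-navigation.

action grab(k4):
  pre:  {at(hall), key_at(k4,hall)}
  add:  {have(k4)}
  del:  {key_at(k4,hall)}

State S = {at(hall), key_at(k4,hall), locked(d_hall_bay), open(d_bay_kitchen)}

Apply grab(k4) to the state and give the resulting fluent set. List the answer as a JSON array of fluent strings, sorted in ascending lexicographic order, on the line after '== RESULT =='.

Compute (S \ del) ∪ add:
  pre ⊆ S: {at(hall), key_at(k4,hall)} ⊆ S  — applicable
  S \ del = {at(hall), locked(d_hall_bay), open(d_bay_kitchen)}
  ∪ add   = {at(hall), have(k4), locked(d_hall_bay), open(d_bay_kitchen)}

== RESULT ==
["at(hall)", "have(k4)", "locked(d_hall_bay)", "open(d_bay_kitchen)"]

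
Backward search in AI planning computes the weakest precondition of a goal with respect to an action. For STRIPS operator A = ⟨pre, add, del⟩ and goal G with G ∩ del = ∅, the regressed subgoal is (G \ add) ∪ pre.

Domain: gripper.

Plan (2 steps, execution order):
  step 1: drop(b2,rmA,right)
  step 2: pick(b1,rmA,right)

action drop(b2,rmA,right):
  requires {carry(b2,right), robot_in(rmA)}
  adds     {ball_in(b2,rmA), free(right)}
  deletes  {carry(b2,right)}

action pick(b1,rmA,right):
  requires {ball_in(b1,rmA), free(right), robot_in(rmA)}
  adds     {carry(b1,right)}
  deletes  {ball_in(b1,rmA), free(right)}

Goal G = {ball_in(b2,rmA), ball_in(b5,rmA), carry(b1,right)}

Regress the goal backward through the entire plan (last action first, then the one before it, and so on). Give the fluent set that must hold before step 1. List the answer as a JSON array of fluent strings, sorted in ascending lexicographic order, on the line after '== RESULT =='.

Regress step by step:
  through step 2 (pick(b1,rmA,right)): drop {carry(b1,right)}, keep {ball_in(b2,rmA), ball_in(b5,rmA)}, require {ball_in(b1,rmA), free(right), robot_in(rmA)}
    → {ball_in(b1,rmA), ball_in(b2,rmA), ball_in(b5,rmA), free(right), robot_in(rmA)}
  through step 1 (drop(b2,rmA,right)): drop {ball_in(b2,rmA), free(right)}, keep {ball_in(b1,rmA), ball_in(b5,rmA), robot_in(rmA)}, require {carry(b2,right), robot_in(rmA)}
    → {ball_in(b1,rmA), ball_in(b5,rmA), carry(b2,right), robot_in(rmA)}

== RESULT ==
["ball_in(b1,rmA)", "ball_in(b5,rmA)", "carry(b2,right)", "robot_in(rmA)"]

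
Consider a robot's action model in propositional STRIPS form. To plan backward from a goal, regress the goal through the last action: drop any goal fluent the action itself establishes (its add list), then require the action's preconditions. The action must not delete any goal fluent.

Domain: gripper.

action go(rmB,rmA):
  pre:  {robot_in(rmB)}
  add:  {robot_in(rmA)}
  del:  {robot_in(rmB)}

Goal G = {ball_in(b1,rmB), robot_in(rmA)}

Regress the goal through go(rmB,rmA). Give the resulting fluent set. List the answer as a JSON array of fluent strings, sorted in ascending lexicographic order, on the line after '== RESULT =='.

Compute (G \ add) ∪ pre:
  G ∩ del = {}  (empty — regression defined)
  G \ add = {ball_in(b1,rmB), robot_in(rmA)} \ {robot_in(rmA)} = {ball_in(b1,rmB)}
  ∪ pre   = {ball_in(b1,rmB)} ∪ {robot_in(rmB)}
          = {ball_in(b1,rmB), robot_in(rmB)}

== RESULT ==
["ball_in(b1,rmB)", "robot_in(rmB)"]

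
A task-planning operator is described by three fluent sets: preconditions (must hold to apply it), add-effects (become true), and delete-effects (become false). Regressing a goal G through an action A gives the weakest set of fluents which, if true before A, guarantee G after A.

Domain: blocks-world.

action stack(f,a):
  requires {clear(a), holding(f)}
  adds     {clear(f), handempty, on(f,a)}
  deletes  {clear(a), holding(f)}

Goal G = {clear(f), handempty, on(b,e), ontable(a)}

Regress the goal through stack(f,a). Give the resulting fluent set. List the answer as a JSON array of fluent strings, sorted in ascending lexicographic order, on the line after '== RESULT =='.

Compute (G \ add) ∪ pre:
  G ∩ del = {}  (empty — regression defined)
  G \ add = {clear(f), handempty, on(b,e), ontable(a)} \ {clear(f), handempty, on(f,a)} = {on(b,e), ontable(a)}
  ∪ pre   = {on(b,e), ontable(a)} ∪ {clear(a), holding(f)}
          = {clear(a), holding(f), on(b,e), ontable(a)}

== RESULT ==
["clear(a)", "holding(f)", "on(b,e)", "ontable(a)"]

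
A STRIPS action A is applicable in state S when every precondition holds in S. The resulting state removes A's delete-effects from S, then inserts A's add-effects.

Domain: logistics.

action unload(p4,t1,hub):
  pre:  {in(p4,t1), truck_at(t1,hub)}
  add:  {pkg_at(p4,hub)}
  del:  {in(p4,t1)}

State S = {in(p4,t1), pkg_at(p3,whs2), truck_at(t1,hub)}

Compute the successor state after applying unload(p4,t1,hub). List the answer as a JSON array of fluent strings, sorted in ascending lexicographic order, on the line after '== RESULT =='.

Compute (S \ del) ∪ add:
  pre ⊆ S: {in(p4,t1), truck_at(t1,hub)} ⊆ S  — applicable
  S \ del = {pkg_at(p3,whs2), truck_at(t1,hub)}
  ∪ add   = {pkg_at(p3,whs2), pkg_at(p4,hub), truck_at(t1,hub)}

== RESULT ==
["pkg_at(p3,whs2)", "pkg_at(p4,hub)", "truck_at(t1,hub)"]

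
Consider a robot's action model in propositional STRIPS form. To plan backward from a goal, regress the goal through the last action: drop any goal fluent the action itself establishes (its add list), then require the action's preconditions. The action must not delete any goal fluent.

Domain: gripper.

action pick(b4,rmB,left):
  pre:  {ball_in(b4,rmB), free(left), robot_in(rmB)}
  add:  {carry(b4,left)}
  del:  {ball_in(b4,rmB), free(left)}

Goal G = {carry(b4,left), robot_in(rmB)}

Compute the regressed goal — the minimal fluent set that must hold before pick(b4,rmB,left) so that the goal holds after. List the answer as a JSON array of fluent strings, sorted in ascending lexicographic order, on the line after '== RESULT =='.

Compute (G \ add) ∪ pre:
  G ∩ del = {}  (empty — regression defined)
  G \ add = {carry(b4,left), robot_in(rmB)} \ {carry(b4,left)} = {robot_in(rmB)}
  ∪ pre   = {robot_in(rmB)} ∪ {ball_in(b4,rmB), free(left), robot_in(rmB)}
          = {ball_in(b4,rmB), free(left), robot_in(rmB)}

== RESULT ==
["ball_in(b4,rmB)", "free(left)", "robot_in(rmB)"]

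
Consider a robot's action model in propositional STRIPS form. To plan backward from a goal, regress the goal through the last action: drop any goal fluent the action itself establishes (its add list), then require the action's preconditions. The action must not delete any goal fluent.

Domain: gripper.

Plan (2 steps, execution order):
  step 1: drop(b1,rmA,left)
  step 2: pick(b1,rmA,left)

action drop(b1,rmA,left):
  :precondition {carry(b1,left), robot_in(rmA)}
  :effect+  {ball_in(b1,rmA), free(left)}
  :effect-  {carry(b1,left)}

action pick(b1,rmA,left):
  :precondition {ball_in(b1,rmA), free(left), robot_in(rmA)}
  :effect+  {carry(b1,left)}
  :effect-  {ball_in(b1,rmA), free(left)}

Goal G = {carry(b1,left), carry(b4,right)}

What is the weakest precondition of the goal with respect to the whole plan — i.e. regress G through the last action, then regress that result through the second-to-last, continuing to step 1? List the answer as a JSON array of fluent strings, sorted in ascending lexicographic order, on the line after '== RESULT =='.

Work backward from the goal:
  through step 2 (pick(b1,rmA,left)): drop {carry(b1,left)}, keep {carry(b4,right)}, require {ball_in(b1,rmA), free(left), robot_in(rmA)}
    → {ball_in(b1,rmA), carry(b4,right), free(left), robot_in(rmA)}
  through step 1 (drop(b1,rmA,left)): drop {ball_in(b1,rmA), free(left)}, keep {carry(b4,right), robot_in(rmA)}, require {carry(b1,left), robot_in(rmA)}
    → {carry(b1,left), carry(b4,right), robot_in(rmA)}

== RESULT ==
["carry(b1,left)", "carry(b4,right)", "robot_in(rmA)"]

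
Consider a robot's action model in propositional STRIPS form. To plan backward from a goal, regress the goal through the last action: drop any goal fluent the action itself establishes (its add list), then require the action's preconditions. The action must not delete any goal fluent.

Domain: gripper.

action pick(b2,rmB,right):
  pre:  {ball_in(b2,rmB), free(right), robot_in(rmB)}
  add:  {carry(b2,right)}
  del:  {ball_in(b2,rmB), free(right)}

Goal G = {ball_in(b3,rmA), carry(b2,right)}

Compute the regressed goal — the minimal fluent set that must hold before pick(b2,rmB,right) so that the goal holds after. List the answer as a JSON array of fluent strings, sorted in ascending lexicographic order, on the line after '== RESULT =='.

Compute (G \ add) ∪ pre:
  G ∩ del = {}  (empty — regression defined)
  G \ add = {ball_in(b3,rmA), carry(b2,right)} \ {carry(b2,right)} = {ball_in(b3,rmA)}
  ∪ pre   = {ball_in(b3,rmA)} ∪ {ball_in(b2,rmB), free(right), robot_in(rmB)}
          = {ball_in(b2,rmB), ball_in(b3,rmA), free(right), robot_in(rmB)}

== RESULT ==
["ball_in(b2,rmB)", "ball_in(b3,rmA)", "free(right)", "robot_in(rmB)"]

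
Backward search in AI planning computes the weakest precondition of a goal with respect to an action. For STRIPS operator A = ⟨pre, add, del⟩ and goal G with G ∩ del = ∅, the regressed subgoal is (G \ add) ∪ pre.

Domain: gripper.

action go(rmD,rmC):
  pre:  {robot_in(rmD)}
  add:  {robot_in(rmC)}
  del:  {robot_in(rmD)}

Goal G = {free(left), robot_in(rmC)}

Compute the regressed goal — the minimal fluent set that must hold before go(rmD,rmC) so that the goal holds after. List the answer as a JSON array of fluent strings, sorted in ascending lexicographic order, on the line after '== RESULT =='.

Regress:
  G ∩ del = {}  (empty — regression defined)
  G \ add = {free(left), robot_in(rmC)} \ {robot_in(rmC)} = {free(left)}
  ∪ pre   = {free(left)} ∪ {robot_in(rmD)}
          = {free(left), robot_in(rmD)}

== RESULT ==
["free(left)", "robot_in(rmD)"]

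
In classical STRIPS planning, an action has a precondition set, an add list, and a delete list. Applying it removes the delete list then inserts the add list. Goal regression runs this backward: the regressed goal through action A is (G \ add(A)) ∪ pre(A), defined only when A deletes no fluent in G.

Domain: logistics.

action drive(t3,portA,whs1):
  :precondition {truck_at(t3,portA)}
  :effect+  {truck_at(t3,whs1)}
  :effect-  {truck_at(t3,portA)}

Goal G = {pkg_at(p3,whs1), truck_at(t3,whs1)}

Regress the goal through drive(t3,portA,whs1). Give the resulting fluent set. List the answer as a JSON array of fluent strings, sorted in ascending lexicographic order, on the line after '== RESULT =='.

Compute (G \ add) ∪ pre:
  G ∩ del = {}  (empty — regression defined)
  G \ add = {pkg_at(p3,whs1), truck_at(t3,whs1)} \ {truck_at(t3,whs1)} = {pkg_at(p3,whs1)}
  ∪ pre   = {pkg_at(p3,whs1)} ∪ {truck_at(t3,portA)}
          = {pkg_at(p3,whs1), truck_at(t3,portA)}

== RESULT ==
["pkg_at(p3,whs1)", "truck_at(t3,portA)"]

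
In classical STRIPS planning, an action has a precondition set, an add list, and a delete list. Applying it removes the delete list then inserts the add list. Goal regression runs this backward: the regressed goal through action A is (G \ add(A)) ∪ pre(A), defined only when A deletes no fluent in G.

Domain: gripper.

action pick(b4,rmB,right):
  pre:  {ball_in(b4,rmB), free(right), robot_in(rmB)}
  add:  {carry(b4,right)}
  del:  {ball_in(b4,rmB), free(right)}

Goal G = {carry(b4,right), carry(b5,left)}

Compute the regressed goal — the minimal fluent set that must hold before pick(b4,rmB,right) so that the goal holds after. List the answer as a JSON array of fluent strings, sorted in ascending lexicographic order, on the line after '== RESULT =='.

Compute (G \ add) ∪ pre:
  G ∩ del = {}  (empty — regression defined)
  G \ add = {carry(b4,right), carry(b5,left)} \ {carry(b4,right)} = {carry(b5,left)}
  ∪ pre   = {carry(b5,left)} ∪ {ball_in(b4,rmB), free(right), robot_in(rmB)}
          = {ball_in(b4,rmB), carry(b5,left), free(right), robot_in(rmB)}

== RESULT ==
["ball_in(b4,rmB)", "carry(b5,left)", "free(right)", "robot_in(rmB)"]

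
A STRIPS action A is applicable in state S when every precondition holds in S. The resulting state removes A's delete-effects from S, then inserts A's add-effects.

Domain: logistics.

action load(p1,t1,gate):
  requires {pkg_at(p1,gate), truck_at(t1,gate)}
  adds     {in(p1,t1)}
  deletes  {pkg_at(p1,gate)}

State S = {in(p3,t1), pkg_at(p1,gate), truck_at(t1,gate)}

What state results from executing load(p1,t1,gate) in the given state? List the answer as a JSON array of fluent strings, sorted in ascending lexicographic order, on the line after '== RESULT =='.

Compute (S \ del) ∪ add:
  pre ⊆ S: {pkg_at(p1,gate), truck_at(t1,gate)} ⊆ S  — applicable
  S \ del = {in(p3,t1), truck_at(t1,gate)}
  ∪ add   = {in(p1,t1), in(p3,t1), truck_at(t1,gate)}

== RESULT ==
["in(p1,t1)", "in(p3,t1)", "truck_at(t1,gate)"]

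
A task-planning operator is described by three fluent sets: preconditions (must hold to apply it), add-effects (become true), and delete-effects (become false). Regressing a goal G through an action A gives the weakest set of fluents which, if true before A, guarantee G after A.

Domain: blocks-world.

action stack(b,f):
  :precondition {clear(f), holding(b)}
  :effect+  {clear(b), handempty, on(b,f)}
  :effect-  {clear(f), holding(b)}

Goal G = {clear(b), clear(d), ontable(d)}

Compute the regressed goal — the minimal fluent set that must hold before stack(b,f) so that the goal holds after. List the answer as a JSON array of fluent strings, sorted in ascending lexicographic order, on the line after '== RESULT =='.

Compute (G \ add) ∪ pre:
  G ∩ del = {}  (empty — regression defined)
  G \ add = {clear(b), clear(d), ontable(d)} \ {clear(b), handempty, on(b,f)} = {clear(d), ontable(d)}
  ∪ pre   = {clear(d), ontable(d)} ∪ {clear(f), holding(b)}
          = {clear(d), clear(f), holding(b), ontable(d)}

== RESULT ==
["clear(d)", "clear(f)", "holding(b)", "ontable(d)"]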